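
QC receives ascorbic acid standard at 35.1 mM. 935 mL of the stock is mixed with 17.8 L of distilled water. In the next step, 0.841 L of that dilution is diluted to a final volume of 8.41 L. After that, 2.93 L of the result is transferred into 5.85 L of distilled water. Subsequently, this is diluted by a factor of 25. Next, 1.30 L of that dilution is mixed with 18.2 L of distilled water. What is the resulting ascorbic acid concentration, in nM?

Overall dilution factor = 20.04 × 10 × 2.997 × 25 × 15 = 2.25 × 10⁵.
35.1 mM / 2.25 × 10⁵ = 1.56 × 10⁻⁴ mM = 156 nM.

156 nM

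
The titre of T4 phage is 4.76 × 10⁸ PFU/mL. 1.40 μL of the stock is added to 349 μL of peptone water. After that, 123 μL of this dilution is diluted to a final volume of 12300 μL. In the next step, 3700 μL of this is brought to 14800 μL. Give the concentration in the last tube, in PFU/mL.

Overall dilution factor = 250.3 × 100 × 4 = 1.00 × 10⁵.
4.76 × 10⁸ PFU/mL / 1.00 × 10⁵ = 4750 PFU/mL.

4750 PFU/mL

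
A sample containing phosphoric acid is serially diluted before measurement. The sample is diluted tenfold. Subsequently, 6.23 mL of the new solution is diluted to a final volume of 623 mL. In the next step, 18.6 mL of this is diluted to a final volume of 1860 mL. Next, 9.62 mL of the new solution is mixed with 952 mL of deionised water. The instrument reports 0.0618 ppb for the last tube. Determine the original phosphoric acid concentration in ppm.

Overall dilution factor = 10 × 100 × 100 × 99.96 = 10.00 × 10⁶.
Original = 0.0618 ppb × 10.00 × 10⁶ = 6.18 × 10⁵ ppb = 618 ppm.

618 ppm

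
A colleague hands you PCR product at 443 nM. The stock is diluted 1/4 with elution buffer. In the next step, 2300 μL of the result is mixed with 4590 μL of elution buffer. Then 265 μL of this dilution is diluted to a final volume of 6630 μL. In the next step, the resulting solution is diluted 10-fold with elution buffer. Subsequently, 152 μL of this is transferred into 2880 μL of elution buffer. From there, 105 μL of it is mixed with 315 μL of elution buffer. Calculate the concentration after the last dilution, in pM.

1.85 pM

Overall dilution factor = 4 × 2.996 × 25.02 × 10 × 19.95 × 4 = 2.39 × 10⁵.
443 nM / 2.39 × 10⁵ = 1.85 × 10⁻³ nM = 1.85 pM.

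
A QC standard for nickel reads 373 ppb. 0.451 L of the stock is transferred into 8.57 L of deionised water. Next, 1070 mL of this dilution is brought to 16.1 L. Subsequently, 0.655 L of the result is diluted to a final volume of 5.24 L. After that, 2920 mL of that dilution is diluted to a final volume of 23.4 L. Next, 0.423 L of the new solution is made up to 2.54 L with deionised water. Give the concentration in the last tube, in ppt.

3.22 ppt

Overall dilution factor = 20.00 × 15.05 × 8 × 8.014 × 6.005 = 1.16 × 10⁵.
373 ppb / 1.16 × 10⁵ = 3.22 × 10⁻³ ppb = 3.22 ppt.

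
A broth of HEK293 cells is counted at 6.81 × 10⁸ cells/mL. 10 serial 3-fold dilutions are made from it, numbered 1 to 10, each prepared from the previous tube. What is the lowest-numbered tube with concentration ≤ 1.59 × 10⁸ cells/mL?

Tube n has concentration 6.81 × 10⁸ cells/mL / 3ⁿ.
Need 3ⁿ ≥ 6.81 × 10⁸ cells/mL / 1.59 × 10⁸ cells/mL = 4.28, so n ≥ 1.32.
First such tube: n = 2.

tube 2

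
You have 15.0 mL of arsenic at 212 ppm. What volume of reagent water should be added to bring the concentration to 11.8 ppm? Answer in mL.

254 mL

V₂ = C₁V₁/C₂ = 212 × 15.0 / 11.8 = 269 mL.
Diluent to add = V₂ − V₁ = 269 − 15.0 = 254 mL.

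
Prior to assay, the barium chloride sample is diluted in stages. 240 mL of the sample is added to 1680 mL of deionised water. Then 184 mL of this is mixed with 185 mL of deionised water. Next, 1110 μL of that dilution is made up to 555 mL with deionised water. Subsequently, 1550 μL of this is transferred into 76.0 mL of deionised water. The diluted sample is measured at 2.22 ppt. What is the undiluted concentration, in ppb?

Overall dilution factor = 8 × 2.005 × 500 × 50.03 = 4.01 × 10⁵.
Original = 2.22 ppt × 4.01 × 10⁵ = 8.91 × 10⁵ ppt = 891 ppb.

891 ppb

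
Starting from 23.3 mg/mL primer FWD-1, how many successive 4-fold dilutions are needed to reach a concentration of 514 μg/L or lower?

8

Need 4ⁿ ≥ 4.53 × 10⁴, so n ≥ log(4.53 × 10⁴)/log(4) = 7.73.
Minimum whole steps: n = 8.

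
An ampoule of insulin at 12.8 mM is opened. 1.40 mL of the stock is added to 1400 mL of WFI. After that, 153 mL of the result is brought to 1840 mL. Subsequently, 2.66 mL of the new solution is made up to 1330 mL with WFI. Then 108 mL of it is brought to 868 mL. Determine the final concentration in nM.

0.265 nM

Overall dilution factor = 1001 × 12.03 × 500 × 8.037 = 4.84 × 10⁷.
12.8 mM / 4.84 × 10⁷ = 2.65 × 10⁻⁷ mM = 0.265 nM.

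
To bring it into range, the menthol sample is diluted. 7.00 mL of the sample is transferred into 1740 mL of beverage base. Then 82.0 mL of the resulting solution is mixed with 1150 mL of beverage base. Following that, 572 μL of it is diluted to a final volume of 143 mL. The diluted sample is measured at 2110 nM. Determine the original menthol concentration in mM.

1980 mM

Overall dilution factor = 249.6 × 15.02 × 250 = 9.37 × 10⁵.
Original = 2110 nM × 9.37 × 10⁵ = 1.98 × 10⁹ nM = 1980 mM.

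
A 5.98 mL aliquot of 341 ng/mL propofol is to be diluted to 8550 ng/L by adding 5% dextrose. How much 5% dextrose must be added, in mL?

8550 ng/L = 8.55 ng/mL.
V₂ = C₁V₁/C₂ = 341 × 5.98 / 8.55 = 239 mL.
Diluent to add = V₂ − V₁ = 239 − 5.98 = 233 mL.

233 mL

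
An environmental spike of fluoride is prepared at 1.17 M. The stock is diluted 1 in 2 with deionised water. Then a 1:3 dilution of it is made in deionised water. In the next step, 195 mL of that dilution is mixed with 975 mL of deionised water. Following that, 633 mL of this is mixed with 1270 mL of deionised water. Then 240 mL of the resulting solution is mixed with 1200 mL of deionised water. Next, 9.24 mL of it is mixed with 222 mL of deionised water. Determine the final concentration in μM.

72.0 μM

Overall dilution factor = 2 × 3 × 6 × 3.006 × 6 × 25.03 = 1.63 × 10⁴.
1.17 M / 1.63 × 10⁴ = 7.20 × 10⁻⁵ M = 72.0 μM.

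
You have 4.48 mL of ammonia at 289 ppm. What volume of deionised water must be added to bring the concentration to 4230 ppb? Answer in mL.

4230 ppb = 4.23 ppm.
V₂ = C₁V₁/C₂ = 289 × 4.48 / 4.23 = 306 mL.
Diluent to add = V₂ − V₁ = 306 − 4.48 = 302 mL.

302 mL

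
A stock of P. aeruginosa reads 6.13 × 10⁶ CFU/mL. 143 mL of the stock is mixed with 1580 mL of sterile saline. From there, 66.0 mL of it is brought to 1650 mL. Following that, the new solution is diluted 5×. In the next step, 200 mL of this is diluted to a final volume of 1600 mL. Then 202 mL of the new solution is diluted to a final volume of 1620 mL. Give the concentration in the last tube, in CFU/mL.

63.4 CFU/mL

Overall dilution factor = 12.05 × 25 × 5 × 8 × 8.020 = 9.66 × 10⁴.
6.13 × 10⁶ CFU/mL / 9.66 × 10⁴ = 63.4 CFU/mL.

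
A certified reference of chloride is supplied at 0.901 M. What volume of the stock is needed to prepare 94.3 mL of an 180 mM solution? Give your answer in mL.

18.8 mL

180 mM = 0.180 M.
V₁ = C₂V₂/C₁ = 0.180 × 94.3 / 0.901 = 18.8 mL.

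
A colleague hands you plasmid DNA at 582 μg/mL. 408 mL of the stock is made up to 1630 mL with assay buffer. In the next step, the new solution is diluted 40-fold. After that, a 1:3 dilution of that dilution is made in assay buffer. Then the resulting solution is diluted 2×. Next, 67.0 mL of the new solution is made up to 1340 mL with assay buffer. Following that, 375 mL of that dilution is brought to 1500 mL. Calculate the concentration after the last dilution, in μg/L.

7.59 μg/L

Overall dilution factor = 3.995 × 40 × 3 × 2 × 20 × 4 = 7.67 × 10⁴.
582 μg/mL / 7.67 × 10⁴ = 7.59 × 10⁻³ μg/mL = 7.59 μg/L.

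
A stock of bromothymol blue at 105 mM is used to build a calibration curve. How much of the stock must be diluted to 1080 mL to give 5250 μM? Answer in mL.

5250 μM = 5.25 mM.
V₁ = C₂V₂/C₁ = 5.25 × 1080 / 105 = 54.0 mL.

54.0 mL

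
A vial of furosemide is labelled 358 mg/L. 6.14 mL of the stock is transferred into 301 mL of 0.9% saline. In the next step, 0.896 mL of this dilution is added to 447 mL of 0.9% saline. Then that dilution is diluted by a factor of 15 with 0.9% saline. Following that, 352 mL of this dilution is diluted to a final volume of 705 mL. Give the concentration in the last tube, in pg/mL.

477 pg/mL

Overall dilution factor = 50.02 × 499.9 × 15 × 2.003 = 7.51 × 10⁵.
358 mg/L / 7.51 × 10⁵ = 4.77 × 10⁻⁴ mg/L = 477 pg/mL.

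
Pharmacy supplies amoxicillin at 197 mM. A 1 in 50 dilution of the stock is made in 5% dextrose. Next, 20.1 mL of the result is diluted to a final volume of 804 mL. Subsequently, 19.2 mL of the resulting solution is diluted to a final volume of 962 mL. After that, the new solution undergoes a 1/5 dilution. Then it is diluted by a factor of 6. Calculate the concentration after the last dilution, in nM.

65.5 nM

Overall dilution factor = 50 × 40 × 50.10 × 5 × 6 = 3.01 × 10⁶.
197 mM / 3.01 × 10⁶ = 6.55 × 10⁻⁵ mM = 65.5 nM.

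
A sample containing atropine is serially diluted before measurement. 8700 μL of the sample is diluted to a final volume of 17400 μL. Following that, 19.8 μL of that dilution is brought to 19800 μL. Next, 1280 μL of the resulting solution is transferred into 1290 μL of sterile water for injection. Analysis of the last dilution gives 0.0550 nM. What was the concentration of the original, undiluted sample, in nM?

Overall dilution factor = 2 × 1000 × 2.008 = 4016.
Original = 0.0550 nM × 4016 = 221 nM.

221 nM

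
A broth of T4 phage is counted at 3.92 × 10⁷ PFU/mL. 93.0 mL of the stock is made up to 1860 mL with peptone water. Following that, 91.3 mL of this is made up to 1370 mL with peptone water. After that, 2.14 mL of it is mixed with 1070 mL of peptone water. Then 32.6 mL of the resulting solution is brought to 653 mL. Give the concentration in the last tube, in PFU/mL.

13.0 PFU/mL

Overall dilution factor = 20 × 15.01 × 501 × 20.03 = 3.01 × 10⁶.
3.92 × 10⁷ PFU/mL / 3.01 × 10⁶ = 13.0 PFU/mL.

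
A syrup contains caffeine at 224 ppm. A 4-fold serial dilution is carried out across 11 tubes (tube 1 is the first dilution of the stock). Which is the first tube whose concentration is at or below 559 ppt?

Tube n has concentration 224 ppm / 4ⁿ.
Need 4ⁿ ≥ 224 ppm / 559 ppt = 4.01 × 10⁵, so n ≥ 9.31.
First such tube: n = 10.

tube 10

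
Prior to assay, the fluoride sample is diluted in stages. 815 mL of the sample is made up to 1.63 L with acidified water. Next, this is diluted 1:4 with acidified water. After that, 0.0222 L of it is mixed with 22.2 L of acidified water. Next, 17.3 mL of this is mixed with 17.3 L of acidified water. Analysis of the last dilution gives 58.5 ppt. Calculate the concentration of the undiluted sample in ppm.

Overall dilution factor = 2 × 4 × 1001 × 1001 = 8.02 × 10⁶.
Original = 58.5 ppt × 8.02 × 10⁶ = 4.69 × 10⁸ ppt = 469 ppm.

469 ppm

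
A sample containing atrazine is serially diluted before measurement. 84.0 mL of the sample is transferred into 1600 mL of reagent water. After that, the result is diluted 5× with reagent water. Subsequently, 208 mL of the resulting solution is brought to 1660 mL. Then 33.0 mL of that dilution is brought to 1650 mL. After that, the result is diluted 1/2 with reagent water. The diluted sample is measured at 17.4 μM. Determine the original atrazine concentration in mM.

Overall dilution factor = 20.05 × 5 × 7.981 × 50 × 2 = 8.00 × 10⁴.
Original = 17.4 μM × 8.00 × 10⁴ = 1.39 × 10⁶ μM = 1390 mM.

1390 mM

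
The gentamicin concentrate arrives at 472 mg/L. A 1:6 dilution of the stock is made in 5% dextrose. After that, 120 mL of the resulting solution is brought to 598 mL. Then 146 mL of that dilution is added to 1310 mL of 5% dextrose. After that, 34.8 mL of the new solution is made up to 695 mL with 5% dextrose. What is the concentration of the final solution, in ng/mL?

79.3 ng/mL

Overall dilution factor = 6 × 4.983 × 9.973 × 19.97 = 5955.
472 mg/L / 5955 = 0.0793 mg/L = 79.3 ng/mL.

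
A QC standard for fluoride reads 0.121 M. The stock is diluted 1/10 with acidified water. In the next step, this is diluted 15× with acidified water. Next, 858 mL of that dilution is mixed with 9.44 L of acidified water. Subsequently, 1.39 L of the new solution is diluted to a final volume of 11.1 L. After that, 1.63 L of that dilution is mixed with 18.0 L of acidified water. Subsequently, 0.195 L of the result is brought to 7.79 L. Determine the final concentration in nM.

Overall dilution factor = 10 × 15 × 12.00 × 7.986 × 12.04 × 39.95 = 6.92 × 10⁶.
0.121 M / 6.92 × 10⁶ = 1.75 × 10⁻⁸ M = 17.5 nM.

17.5 nM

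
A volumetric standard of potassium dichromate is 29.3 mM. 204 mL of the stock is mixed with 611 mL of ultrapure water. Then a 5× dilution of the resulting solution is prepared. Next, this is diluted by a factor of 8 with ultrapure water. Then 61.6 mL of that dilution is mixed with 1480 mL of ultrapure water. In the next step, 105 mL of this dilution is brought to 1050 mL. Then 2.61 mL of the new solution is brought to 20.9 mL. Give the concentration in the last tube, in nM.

91.5 nM

Overall dilution factor = 3.995 × 5 × 8 × 25.03 × 10 × 8.008 = 3.20 × 10⁵.
29.3 mM / 3.20 × 10⁵ = 9.15 × 10⁻⁵ mM = 91.5 nM.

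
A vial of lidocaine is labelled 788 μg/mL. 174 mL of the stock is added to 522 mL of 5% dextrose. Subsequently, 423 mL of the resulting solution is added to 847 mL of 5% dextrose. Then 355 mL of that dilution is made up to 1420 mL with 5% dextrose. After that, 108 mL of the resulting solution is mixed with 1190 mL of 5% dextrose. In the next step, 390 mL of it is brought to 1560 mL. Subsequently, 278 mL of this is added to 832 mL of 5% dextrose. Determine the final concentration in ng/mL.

Overall dilution factor = 4 × 3.002 × 4 × 12.02 × 4 × 3.993 = 9221.
788 μg/mL / 9221 = 0.0855 μg/mL = 85.5 ng/mL.

85.5 ng/mL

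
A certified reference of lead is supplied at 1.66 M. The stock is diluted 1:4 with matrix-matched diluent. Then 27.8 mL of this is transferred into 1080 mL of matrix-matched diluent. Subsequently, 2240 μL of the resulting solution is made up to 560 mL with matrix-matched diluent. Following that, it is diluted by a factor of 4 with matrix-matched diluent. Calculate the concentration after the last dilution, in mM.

Overall dilution factor = 4 × 39.85 × 250 × 4 = 1.59 × 10⁵.
1.66 M / 1.59 × 10⁵ = 1.04 × 10⁻⁵ M = 0.0104 mM.

0.0104 mM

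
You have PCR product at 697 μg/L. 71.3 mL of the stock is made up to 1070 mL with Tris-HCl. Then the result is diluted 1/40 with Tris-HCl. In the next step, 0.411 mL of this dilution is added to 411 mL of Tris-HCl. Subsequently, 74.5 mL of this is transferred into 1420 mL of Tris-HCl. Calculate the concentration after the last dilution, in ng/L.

Overall dilution factor = 15.01 × 40 × 1001 × 20.06 = 1.21 × 10⁷.
697 μg/L / 1.21 × 10⁷ = 5.78 × 10⁻⁵ μg/L = 0.0578 ng/L.

0.0578 ng/L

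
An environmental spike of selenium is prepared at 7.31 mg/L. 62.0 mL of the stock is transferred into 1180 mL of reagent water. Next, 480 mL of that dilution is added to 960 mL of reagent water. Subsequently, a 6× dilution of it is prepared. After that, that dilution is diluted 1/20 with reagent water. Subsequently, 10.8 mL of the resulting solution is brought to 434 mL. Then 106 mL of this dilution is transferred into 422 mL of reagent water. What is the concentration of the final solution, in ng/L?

5.06 ng/L

Overall dilution factor = 20.03 × 3 × 6 × 20 × 40.19 × 4.981 = 1.44 × 10⁶.
7.31 mg/L / 1.44 × 10⁶ = 5.06 × 10⁻⁶ mg/L = 5.06 ng/L.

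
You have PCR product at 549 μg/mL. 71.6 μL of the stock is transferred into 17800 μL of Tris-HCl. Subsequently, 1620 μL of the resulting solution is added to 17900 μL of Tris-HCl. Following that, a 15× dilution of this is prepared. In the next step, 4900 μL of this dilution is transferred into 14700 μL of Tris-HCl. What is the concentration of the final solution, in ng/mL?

Overall dilution factor = 249.6 × 12.05 × 15 × 4 = 1.80 × 10⁵.
549 μg/mL / 1.80 × 10⁵ = 3.04 × 10⁻³ μg/mL = 3.04 ng/mL.

3.04 ng/mL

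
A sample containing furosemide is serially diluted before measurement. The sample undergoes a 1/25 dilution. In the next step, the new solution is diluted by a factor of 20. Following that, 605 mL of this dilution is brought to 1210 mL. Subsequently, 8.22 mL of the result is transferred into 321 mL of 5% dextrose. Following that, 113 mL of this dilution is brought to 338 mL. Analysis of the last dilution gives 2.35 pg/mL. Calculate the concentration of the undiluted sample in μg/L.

282 μg/L

Overall dilution factor = 25 × 20 × 2 × 40.05 × 2.991 = 1.20 × 10⁵.
Original = 2.35 pg/mL × 1.20 × 10⁵ = 2.82 × 10⁵ pg/mL = 282 μg/L.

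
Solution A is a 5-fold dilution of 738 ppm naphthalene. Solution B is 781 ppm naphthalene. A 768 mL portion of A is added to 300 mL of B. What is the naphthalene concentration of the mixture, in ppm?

326 ppm

C_A = 738 ppm / 5 = 148 ppm.
C_mix = (C_A·V_A + C_B·V_B)/(V_A + V_B) = (148×768 + 781×300) / 1068 = 326 ppm.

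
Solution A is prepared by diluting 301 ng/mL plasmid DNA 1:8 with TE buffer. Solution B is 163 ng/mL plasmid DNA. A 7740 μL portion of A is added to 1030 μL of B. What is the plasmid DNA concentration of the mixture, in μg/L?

52.3 μg/L

C_A = 301 ng/mL / 8 = 37.6 ng/mL.
C_mix = (C_A·V_A + C_B·V_B)/(V_A + V_B) = (37.6×7740 + 163×1030) / 8770 = 52.3 ng/mL = 52.3 μg/L.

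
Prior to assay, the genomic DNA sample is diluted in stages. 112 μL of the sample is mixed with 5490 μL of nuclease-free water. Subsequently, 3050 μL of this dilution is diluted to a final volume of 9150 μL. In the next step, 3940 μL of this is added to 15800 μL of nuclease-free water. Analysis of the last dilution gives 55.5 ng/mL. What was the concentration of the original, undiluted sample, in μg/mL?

41.7 μg/mL

Overall dilution factor = 50.02 × 3 × 5.010 = 752.
Original = 55.5 ng/mL × 752 = 4.17 × 10⁴ ng/mL = 41.7 μg/mL.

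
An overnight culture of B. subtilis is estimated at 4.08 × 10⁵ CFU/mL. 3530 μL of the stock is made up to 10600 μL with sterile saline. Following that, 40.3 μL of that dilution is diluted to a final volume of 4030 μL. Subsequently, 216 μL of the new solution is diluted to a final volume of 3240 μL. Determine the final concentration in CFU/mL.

Overall dilution factor = 3.003 × 100 × 15 = 4504.
4.08 × 10⁵ CFU/mL / 4504 = 90.6 CFU/mL.

90.6 CFU/mL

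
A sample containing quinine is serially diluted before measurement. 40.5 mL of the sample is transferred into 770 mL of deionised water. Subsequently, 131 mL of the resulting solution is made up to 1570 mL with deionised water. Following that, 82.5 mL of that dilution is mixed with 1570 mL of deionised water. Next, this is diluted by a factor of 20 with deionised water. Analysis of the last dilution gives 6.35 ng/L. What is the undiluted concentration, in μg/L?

610 μg/L

Overall dilution factor = 20.01 × 11.98 × 20.03 × 20 = 9.61 × 10⁴.
Original = 6.35 ng/L × 9.61 × 10⁴ = 6.10 × 10⁵ ng/L = 610 μg/L.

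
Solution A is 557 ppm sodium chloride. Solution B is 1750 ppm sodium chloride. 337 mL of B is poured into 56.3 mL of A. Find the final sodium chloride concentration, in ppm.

C_mix = (C_A·V_A + C_B·V_B)/(V_A + V_B) = (557×56.3 + 1750×337) / 393.3 = 1579 ppm.

1580 ppm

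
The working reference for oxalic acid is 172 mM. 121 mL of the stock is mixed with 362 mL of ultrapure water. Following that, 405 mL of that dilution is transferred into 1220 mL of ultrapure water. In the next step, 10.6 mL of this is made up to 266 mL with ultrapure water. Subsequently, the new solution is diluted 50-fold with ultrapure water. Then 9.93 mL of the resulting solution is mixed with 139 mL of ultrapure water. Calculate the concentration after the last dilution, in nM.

571 nM

Overall dilution factor = 3.992 × 4.012 × 25.09 × 50 × 15.00 = 3.01 × 10⁵.
172 mM / 3.01 × 10⁵ = 5.71 × 10⁻⁴ mM = 571 nM.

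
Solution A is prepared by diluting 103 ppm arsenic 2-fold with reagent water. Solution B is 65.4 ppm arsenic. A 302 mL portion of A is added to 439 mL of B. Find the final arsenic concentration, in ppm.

C_A = 103 ppm / 2 = 51.5 ppm.
C_mix = (C_A·V_A + C_B·V_B)/(V_A + V_B) = (51.5×302 + 65.4×439) / 741.0 = 59.7 ppm.

59.7 ppm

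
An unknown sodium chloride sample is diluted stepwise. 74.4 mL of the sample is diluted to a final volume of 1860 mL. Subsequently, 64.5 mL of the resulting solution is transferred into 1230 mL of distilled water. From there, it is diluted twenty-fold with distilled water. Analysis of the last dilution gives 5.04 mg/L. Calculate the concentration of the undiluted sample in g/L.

Overall dilution factor = 25 × 20.07 × 20 = 1.00 × 10⁴.
Original = 5.04 mg/L × 1.00 × 10⁴ = 5.06 × 10⁴ mg/L = 50.6 g/L.

50.6 g/L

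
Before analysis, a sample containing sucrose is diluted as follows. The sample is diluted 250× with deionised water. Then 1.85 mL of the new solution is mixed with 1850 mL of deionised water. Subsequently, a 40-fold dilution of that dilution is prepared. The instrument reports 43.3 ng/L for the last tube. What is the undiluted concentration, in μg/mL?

433 μg/mL

Overall dilution factor = 250 × 1001 × 40 = 1.00 × 10⁷.
Original = 43.3 ng/L × 1.00 × 10⁷ = 4.33 × 10⁸ ng/L = 433 μg/mL.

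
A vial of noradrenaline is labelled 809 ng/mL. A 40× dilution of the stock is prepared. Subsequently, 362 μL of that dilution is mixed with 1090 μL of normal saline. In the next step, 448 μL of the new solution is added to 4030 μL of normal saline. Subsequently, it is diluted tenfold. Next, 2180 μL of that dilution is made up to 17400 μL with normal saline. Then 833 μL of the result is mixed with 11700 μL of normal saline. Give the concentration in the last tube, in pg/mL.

0.420 pg/mL

Overall dilution factor = 40 × 4.011 × 9.996 × 10 × 7.982 × 15.05 = 1.93 × 10⁶.
809 ng/mL / 1.93 × 10⁶ = 4.20 × 10⁻⁴ ng/mL = 0.420 pg/mL.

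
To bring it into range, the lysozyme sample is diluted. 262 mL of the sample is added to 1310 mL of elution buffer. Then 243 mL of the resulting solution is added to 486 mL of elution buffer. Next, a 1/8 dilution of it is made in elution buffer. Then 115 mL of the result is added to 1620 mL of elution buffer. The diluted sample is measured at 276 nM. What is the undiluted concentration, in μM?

600 μM

Overall dilution factor = 6 × 3 × 8 × 15.09 = 2173.
Original = 276 nM × 2173 = 6.00 × 10⁵ nM = 600 μM.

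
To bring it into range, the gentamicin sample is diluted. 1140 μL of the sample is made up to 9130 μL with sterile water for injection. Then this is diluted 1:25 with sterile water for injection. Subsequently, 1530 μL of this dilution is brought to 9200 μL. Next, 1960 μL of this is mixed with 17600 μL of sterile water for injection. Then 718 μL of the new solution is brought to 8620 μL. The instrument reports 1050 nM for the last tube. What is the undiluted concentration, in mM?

151 mM

Overall dilution factor = 8.009 × 25 × 6.013 × 9.980 × 12.01 = 1.44 × 10⁵.
Original = 1050 nM × 1.44 × 10⁵ = 1.51 × 10⁸ nM = 151 mM.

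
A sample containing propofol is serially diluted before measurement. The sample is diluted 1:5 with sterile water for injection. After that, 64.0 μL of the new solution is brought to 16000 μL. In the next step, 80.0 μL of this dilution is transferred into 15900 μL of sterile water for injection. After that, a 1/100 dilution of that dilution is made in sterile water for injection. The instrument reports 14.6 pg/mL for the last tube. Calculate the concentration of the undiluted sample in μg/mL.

365 μg/mL

Overall dilution factor = 5 × 250 × 199.8 × 100 = 2.50 × 10⁷.
Original = 14.6 pg/mL × 2.50 × 10⁷ = 3.65 × 10⁸ pg/mL = 365 μg/mL.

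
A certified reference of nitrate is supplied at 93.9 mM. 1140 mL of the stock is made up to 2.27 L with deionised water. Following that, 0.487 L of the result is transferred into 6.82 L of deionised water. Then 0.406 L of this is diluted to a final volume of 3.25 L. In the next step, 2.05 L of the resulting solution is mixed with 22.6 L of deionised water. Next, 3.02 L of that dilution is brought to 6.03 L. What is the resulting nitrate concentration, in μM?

16.4 μM

Overall dilution factor = 1.991 × 15.00 × 8.005 × 12.02 × 1.997 = 5742.
93.9 mM / 5742 = 0.0164 mM = 16.4 μM.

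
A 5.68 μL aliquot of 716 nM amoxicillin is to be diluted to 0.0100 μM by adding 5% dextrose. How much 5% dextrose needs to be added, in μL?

0.0100 μM = 10.0 nM.
V₂ = C₁V₁/C₂ = 716 × 5.68 / 10.0 = 407 μL.
Diluent to add = V₂ − V₁ = 407 − 5.68 = 401 μL.

401 μL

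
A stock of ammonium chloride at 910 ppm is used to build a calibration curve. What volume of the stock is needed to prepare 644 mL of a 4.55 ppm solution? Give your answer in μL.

V₁ = C₂V₂/C₁ = 4.55 × 644 / 910 = 3.22 mL = 3220 μL.

3220 μL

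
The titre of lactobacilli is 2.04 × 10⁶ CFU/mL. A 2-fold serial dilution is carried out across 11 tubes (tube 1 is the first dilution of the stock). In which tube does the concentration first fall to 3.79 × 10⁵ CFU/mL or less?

tube 3

Tube n has concentration 2.04 × 10⁶ CFU/mL / 2ⁿ.
Need 2ⁿ ≥ 2.04 × 10⁶ CFU/mL / 3.79 × 10⁵ CFU/mL = 5.38, so n ≥ 2.43.
First such tube: n = 3.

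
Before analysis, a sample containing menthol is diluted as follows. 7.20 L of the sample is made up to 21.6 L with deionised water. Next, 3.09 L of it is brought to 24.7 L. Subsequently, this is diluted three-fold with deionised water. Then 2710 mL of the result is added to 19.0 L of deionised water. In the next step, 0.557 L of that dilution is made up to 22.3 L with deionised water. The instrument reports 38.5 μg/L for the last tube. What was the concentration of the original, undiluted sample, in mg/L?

Overall dilution factor = 3 × 7.994 × 3 × 8.011 × 40.04 = 2.31 × 10⁴.
Original = 38.5 μg/L × 2.31 × 10⁴ = 8.88 × 10⁵ μg/L = 888 mg/L.

888 mg/L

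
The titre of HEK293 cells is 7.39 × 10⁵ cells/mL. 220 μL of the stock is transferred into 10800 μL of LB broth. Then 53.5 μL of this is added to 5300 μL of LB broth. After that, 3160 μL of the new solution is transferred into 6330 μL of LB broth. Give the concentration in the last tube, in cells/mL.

49.1 cells/mL

Overall dilution factor = 50.09 × 100.1 × 3.003 = 1.51 × 10⁴.
7.39 × 10⁵ cells/mL / 1.51 × 10⁴ = 49.1 cells/mL.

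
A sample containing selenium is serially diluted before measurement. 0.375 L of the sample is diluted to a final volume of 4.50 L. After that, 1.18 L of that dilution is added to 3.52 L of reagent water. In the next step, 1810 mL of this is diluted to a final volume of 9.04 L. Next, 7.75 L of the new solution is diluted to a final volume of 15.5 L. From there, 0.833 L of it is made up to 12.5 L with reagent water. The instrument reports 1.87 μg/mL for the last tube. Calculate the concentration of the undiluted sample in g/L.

13.4 g/L

Overall dilution factor = 12 × 3.983 × 4.994 × 2 × 15.01 = 7164.
Original = 1.87 μg/mL × 7164 = 1.34 × 10⁴ μg/mL = 13.4 g/L.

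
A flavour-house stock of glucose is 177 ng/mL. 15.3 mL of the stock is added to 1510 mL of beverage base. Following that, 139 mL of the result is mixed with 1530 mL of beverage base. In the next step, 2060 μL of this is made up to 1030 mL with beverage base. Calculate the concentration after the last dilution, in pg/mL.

Overall dilution factor = 99.69 × 12.01 × 500 = 5.99 × 10⁵.
177 ng/mL / 5.99 × 10⁵ = 2.96 × 10⁻⁴ ng/mL = 0.296 pg/mL.

0.296 pg/mL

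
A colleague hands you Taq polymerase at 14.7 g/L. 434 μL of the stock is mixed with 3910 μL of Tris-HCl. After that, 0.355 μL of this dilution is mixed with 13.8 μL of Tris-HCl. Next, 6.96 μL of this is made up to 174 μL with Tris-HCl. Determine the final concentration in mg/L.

1.47 mg/L

Overall dilution factor = 10.01 × 39.87 × 25 = 9977.
14.7 g/L / 9977 = 1.47 × 10⁻³ g/L = 1.47 mg/L.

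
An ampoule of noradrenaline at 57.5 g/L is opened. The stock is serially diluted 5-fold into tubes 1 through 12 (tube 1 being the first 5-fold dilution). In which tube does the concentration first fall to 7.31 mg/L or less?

Tube n has concentration 57.5 g/L / 5ⁿ.
Need 5ⁿ ≥ 57.5 g/L / 7.31 mg/L = 7866, so n ≥ 5.57.
First such tube: n = 6.

tube 6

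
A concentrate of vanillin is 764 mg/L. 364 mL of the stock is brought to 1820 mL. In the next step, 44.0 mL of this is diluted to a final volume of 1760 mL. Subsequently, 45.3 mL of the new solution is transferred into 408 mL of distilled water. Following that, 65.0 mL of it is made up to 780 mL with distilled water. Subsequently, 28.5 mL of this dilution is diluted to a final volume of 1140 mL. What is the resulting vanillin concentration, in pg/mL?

Overall dilution factor = 5 × 40 × 10.01 × 12 × 40 = 9.61 × 10⁵.
764 mg/L / 9.61 × 10⁵ = 7.95 × 10⁻⁴ mg/L = 795 pg/mL.

795 pg/mL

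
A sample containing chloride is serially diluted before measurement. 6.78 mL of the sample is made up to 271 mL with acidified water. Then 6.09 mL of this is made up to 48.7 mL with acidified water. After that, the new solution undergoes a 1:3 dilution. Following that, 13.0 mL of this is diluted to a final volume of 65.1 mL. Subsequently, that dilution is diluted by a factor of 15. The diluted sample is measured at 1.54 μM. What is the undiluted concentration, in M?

Overall dilution factor = 39.97 × 7.997 × 3 × 5.008 × 15 = 7.20 × 10⁴.
Original = 1.54 μM × 7.20 × 10⁴ = 1.11 × 10⁵ μM = 0.111 M.

0.111 M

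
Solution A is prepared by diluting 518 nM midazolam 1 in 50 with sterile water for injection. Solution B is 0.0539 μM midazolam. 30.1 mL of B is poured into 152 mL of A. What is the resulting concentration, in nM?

C_A = 518 nM / 50 = 10.4 nM.
C_B = 0.0539 μM = 53.9 nM.
C_mix = (C_A·V_A + C_B·V_B)/(V_A + V_B) = (10.4×152 + 53.9×30.1) / 182.1 = 17.6 nM.

17.6 nM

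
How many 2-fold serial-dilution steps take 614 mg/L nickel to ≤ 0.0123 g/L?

6

Need 2ⁿ ≥ 49.9, so n ≥ log(49.9)/log(2) = 5.64.
Minimum whole steps: n = 6.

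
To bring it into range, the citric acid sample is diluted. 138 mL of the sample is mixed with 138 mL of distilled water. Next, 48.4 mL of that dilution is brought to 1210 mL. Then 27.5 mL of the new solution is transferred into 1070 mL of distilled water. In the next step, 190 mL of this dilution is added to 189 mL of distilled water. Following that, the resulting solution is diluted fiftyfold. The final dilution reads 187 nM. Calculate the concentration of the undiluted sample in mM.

37.2 mM

Overall dilution factor = 2 × 25 × 39.91 × 1.995 × 50 = 1.99 × 10⁵.
Original = 187 nM × 1.99 × 10⁵ = 3.72 × 10⁷ nM = 37.2 mM.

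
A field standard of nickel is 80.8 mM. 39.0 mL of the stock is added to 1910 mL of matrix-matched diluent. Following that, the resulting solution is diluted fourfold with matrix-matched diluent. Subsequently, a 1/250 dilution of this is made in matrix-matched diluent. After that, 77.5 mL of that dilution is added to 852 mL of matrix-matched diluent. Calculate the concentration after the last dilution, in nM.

Overall dilution factor = 49.97 × 4 × 250 × 11.99 = 5.99 × 10⁵.
80.8 mM / 5.99 × 10⁵ = 1.35 × 10⁻⁴ mM = 135 nM.

135 nM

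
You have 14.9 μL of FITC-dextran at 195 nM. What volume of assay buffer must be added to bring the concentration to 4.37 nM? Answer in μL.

650 μL

V₂ = C₁V₁/C₂ = 195 × 14.9 / 4.37 = 665 μL.
Diluent to add = V₂ − V₁ = 665 − 14.9 = 650 μL.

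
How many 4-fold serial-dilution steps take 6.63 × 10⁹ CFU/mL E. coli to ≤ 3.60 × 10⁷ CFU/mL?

4

Need 4ⁿ ≥ 184, so n ≥ log(184)/log(4) = 3.76.
Minimum whole steps: n = 4.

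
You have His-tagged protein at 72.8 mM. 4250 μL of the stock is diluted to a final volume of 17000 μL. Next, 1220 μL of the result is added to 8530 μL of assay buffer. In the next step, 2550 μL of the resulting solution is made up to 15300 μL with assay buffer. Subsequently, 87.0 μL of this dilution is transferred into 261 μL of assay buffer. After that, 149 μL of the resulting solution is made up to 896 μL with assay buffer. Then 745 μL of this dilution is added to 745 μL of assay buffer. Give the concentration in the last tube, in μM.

Overall dilution factor = 4 × 7.992 × 6 × 4 × 6.013 × 2 = 9227.
72.8 mM / 9227 = 7.89 × 10⁻³ mM = 7.89 μM.

7.89 μM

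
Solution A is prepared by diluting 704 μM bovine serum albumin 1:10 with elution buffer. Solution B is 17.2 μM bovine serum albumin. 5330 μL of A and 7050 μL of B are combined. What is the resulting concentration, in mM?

0.0401 mM

C_A = 704 μM / 10 = 70.4 μM.
C_mix = (C_A·V_A + C_B·V_B)/(V_A + V_B) = (70.4×5330 + 17.2×7050) / 12380 = 40.1 μM = 0.0401 mM.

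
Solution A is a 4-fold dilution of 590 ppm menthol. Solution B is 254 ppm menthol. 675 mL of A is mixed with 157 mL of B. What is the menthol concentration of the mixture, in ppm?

C_A = 590 ppm / 4 = 148 ppm.
C_mix = (C_A·V_A + C_B·V_B)/(V_A + V_B) = (148×675 + 254×157) / 832.0 = 168 ppm.

168 ppm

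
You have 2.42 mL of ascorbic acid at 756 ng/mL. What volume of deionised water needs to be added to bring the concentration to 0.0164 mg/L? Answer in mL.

109 mL

0.0164 mg/L = 16.4 ng/mL.
V₂ = C₁V₁/C₂ = 756 × 2.42 / 16.4 = 112 mL.
Diluent to add = V₂ − V₁ = 112 − 2.42 = 109 mL.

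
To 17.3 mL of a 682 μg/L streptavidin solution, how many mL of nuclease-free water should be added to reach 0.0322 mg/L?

0.0322 mg/L = 32.2 μg/L.
V₂ = C₁V₁/C₂ = 682 × 17.3 / 32.2 = 366 mL.
Diluent to add = V₂ − V₁ = 366 − 17.3 = 349 mL.

349 mL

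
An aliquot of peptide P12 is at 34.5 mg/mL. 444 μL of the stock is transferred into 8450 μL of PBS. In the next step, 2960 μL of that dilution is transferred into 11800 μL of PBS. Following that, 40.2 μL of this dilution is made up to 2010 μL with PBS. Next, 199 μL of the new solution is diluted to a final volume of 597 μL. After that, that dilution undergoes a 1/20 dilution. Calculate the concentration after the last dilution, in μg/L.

Overall dilution factor = 20.03 × 4.986 × 50 × 3 × 20 = 3.00 × 10⁵.
34.5 mg/mL / 3.00 × 10⁵ = 1.15 × 10⁻⁴ mg/mL = 115 μg/L.

115 μg/L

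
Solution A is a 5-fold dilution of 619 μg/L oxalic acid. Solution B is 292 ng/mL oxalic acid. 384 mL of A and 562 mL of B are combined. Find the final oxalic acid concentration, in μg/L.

224 μg/L

C_A = 619 μg/L / 5 = 124 μg/L.
C_B = 292 ng/mL = 292 μg/L.
C_mix = (C_A·V_A + C_B·V_B)/(V_A + V_B) = (124×384 + 292×562) / 946.0 = 224 μg/L.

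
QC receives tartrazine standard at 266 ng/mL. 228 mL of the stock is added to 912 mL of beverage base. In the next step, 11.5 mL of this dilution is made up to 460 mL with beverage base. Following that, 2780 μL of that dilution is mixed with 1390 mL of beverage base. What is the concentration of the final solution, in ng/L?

2.65 ng/L

Overall dilution factor = 5 × 40 × 501 = 1.00 × 10⁵.
266 ng/mL / 1.00 × 10⁵ = 2.65 × 10⁻³ ng/mL = 2.65 ng/L.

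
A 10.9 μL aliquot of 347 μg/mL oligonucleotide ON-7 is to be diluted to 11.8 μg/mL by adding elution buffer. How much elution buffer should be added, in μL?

V₂ = C₁V₁/C₂ = 347 × 10.9 / 11.8 = 321 μL.
Diluent to add = V₂ − V₁ = 321 − 10.9 = 310 μL.

310 μL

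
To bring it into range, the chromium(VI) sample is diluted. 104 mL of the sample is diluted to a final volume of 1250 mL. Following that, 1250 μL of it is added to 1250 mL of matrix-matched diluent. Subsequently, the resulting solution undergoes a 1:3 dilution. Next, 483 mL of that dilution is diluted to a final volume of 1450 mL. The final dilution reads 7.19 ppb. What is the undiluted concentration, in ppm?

Overall dilution factor = 12.02 × 1001 × 3 × 3.002 = 1.08 × 10⁵.
Original = 7.19 ppb × 1.08 × 10⁵ = 7.79 × 10⁵ ppb = 779 ppm.

779 ppm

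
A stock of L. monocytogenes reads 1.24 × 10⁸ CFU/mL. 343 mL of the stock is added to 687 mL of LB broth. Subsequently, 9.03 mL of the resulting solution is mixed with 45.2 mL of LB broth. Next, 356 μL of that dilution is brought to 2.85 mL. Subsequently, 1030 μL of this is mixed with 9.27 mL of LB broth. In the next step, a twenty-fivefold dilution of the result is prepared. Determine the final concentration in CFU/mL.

Overall dilution factor = 3.003 × 6.006 × 8.006 × 10 × 25 = 3.61 × 10⁴.
1.24 × 10⁸ CFU/mL / 3.61 × 10⁴ = 3440 CFU/mL.

3440 CFU/mL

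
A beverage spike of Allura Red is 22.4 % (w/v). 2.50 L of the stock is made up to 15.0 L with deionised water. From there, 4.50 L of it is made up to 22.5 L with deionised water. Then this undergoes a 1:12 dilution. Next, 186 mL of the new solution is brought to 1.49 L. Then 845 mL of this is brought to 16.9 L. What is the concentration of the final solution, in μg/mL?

Overall dilution factor = 6 × 5 × 12 × 8.011 × 20 = 5.77 × 10⁴.
22.4 % (w/v) / 5.77 × 10⁴ = 3.88 × 10⁻⁴ % (w/v) = 3.88 μg/mL.

3.88 μg/mL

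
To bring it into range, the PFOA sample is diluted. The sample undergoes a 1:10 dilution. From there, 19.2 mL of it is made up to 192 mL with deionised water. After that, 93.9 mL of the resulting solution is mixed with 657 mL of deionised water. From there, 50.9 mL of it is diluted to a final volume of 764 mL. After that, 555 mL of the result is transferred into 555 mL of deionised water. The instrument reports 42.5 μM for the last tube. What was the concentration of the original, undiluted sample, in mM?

Overall dilution factor = 10 × 10 × 7.997 × 15.01 × 2 = 2.40 × 10⁴.
Original = 42.5 μM × 2.40 × 10⁴ = 1.02 × 10⁶ μM = 1020 mM.

1020 mM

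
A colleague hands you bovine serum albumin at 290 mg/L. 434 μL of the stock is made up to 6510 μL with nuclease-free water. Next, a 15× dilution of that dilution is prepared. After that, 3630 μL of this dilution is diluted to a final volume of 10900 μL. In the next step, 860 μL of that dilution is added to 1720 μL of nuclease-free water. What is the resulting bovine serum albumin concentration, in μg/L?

Overall dilution factor = 15 × 15 × 3.003 × 3 = 2027.
290 mg/L / 2027 = 0.143 mg/L = 143 μg/L.

143 μg/L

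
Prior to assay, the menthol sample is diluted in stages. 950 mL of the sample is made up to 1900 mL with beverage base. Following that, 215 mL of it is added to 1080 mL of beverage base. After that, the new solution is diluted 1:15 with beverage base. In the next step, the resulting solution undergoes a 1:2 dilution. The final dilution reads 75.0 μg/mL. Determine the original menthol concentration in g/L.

27.1 g/L

Overall dilution factor = 2 × 6.023 × 15 × 2 = 361.
Original = 75.0 μg/mL × 361 = 2.71 × 10⁴ μg/mL = 27.1 g/L.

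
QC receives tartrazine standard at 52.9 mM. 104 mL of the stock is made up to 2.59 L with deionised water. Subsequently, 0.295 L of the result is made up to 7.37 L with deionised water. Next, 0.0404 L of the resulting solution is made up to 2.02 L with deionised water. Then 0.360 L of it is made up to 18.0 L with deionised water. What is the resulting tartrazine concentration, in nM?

Overall dilution factor = 24.90 × 24.98 × 50 × 50 = 1.56 × 10⁶.
52.9 mM / 1.56 × 10⁶ = 3.40 × 10⁻⁵ mM = 34.0 nM.

34.0 nM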